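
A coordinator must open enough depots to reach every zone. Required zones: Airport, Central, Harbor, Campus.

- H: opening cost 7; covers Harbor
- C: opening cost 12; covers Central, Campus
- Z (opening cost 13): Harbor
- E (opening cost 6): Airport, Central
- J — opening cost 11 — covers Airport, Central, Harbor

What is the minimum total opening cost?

23

This is a weighted set-cover instance.
The greedy cost-per-new-zone heuristic would pick E, H, and C for 25, but a cheaper cover exists.
Choose C and J: together they cover Airport, Central, Harbor, Campus — every zone.
Total opening cost: 12 + 11 = 23.
No cover costs less than 23.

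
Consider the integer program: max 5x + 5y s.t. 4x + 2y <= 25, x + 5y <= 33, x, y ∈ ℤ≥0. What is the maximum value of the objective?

Relaxing integrality, the LP optimum is 46.11 at (x,y) = (3.28, 5.94), which is not an integer point.
(x,y)=(3,6): 4·3+2·6=24≤25, 1·3+5·6=33≤33, objective 45.
(x,y)=(4,4): 4·4+2·4=24≤25, 1·4+5·4=24≤33, objective 40.
(x,y)=(2,6): 4·2+2·6=20≤25, 1·2+5·6=32≤33, objective 40.
No feasible integer point exceeds 45.

45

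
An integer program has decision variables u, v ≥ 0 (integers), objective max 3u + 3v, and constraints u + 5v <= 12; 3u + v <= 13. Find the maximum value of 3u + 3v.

15

(u,v)=(4,1) is feasible, giving 15.
(u,v)=(4,0) is feasible, giving 12.
Maximum is 15 at (u,v)=(4,1).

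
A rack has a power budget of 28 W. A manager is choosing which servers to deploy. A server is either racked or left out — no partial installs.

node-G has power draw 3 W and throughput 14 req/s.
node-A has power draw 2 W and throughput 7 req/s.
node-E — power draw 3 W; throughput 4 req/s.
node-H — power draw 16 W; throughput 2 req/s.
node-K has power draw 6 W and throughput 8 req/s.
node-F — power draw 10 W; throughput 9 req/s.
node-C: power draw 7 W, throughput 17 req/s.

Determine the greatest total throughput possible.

55

This is an integer program with binary decision variables.
Allowing fractional choices, the relaxed optimum would be about 56.3, but servers are indivisible.
node-G + node-A + node-E + node-F + node-C: power draw 3 + 2 + 3 + 10 + 7 = 25 ≤ 28, throughput 14 + 7 + 4 + 9 + 17 = 51.
node-G + node-A + node-K + node-F + node-C: power draw 3 + 2 + 6 + 10 + 7 = 28 ≤ 28, throughput 14 + 7 + 8 + 9 + 17 = 55.
node-G + node-A + node-E + node-K + node-C: power draw 3 + 2 + 3 + 6 + 7 = 21 ≤ 28, throughput 14 + 7 + 4 + 8 + 17 = 50.
Best is node-G, node-A, node-K, node-F, and node-C with total throughput 55.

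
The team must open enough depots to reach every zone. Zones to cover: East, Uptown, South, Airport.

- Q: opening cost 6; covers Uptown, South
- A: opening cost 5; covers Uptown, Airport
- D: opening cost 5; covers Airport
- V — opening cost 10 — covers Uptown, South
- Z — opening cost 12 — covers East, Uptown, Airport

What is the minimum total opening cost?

18

This is an integer covering problem.
Choose Q and Z: together they cover East, Uptown, South, Airport — every zone.
Total opening cost: 6 + 12 = 18.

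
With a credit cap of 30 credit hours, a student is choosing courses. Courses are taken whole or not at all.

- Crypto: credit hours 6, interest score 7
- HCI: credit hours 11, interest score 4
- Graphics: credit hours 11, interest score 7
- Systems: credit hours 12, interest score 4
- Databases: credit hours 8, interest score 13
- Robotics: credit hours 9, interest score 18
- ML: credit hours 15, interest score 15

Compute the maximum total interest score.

Crypto + Databases + Robotics: credit hours 6 + 8 + 9 = 23 ≤ 30, interest score 7 + 13 + 18 = 38.
Crypto + Robotics + ML: credit hours 6 + 9 + 15 = 30 ≤ 30, interest score 7 + 18 + 15 = 40.
Graphics + Databases + Robotics: credit hours 11 + 8 + 9 = 28 ≤ 30, interest score 7 + 13 + 18 = 38.
Best is Crypto, Robotics, and ML with total interest score 40.

40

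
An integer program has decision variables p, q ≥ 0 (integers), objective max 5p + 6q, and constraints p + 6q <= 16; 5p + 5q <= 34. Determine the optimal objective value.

The continuous relaxation peaks at (4.96, 1.84) with value 35.84; rounding to a feasible lattice point costs some objective.
(p,q)=(4,2): 1·4+6·2=16≤16, 5·4+5·2=30≤34, objective 32.
(p,q)=(5,1): 1·5+6·1=11≤16, 5·5+5·1=30≤34, objective 31.
(p,q)=(3,2): 1·3+6·2=15≤16, 5·3+5·2=25≤34, objective 27.
No feasible integer point exceeds 32.

32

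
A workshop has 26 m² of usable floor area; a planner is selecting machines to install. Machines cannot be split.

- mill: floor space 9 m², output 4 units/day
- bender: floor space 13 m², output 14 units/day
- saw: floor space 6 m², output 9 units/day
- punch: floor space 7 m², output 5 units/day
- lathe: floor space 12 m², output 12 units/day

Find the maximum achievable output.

bender + lathe: floor space 13 + 12 = 25 ≤ 26, output 14 + 12 = 26.
bender + saw + punch: floor space 13 + 6 + 7 = 26 ≤ 26, output 14 + 9 + 5 = 28.
Best is bender, saw, and punch with total output 28.

28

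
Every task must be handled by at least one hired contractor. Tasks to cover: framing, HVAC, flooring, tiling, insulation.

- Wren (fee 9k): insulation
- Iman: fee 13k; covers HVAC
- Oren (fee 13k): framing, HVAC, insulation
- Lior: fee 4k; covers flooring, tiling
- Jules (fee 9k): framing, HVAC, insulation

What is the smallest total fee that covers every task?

13

Choose Lior and Jules: together they cover framing, HVAC, flooring, tiling, insulation — every task.
Total fee: 4 + 9 = 13.
No cover costs less than 13.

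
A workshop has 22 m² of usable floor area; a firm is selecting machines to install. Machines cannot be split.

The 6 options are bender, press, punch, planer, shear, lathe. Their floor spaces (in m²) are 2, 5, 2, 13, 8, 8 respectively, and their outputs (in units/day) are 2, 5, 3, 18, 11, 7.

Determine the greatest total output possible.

bender + press + punch + planer: floor space 2 + 5 + 2 + 13 = 22 ≤ 22, output 2 + 5 + 3 + 18 = 28.
planer + shear: floor space 13 + 8 = 21 ≤ 22, output 18 + 11 = 29.
press + punch + planer: floor space 5 + 2 + 13 = 20 ≤ 22, output 5 + 3 + 18 = 26.
Best is planer and shear with total output 29.

29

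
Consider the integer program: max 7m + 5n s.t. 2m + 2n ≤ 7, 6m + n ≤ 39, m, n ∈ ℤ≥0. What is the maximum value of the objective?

(m,n)=(3,0) is feasible, giving 21.
(m,n)=(2,1) is feasible, giving 19.
(m,n)=(2,0) is feasible, giving 14.
Maximum is 21 at (m,n)=(3,0).

21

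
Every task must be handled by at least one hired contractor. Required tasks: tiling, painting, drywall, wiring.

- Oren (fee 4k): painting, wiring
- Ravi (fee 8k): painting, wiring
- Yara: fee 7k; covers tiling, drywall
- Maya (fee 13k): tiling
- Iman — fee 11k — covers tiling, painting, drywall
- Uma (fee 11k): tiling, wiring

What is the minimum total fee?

11

Choose Oren and Yara: together they cover tiling, painting, drywall, wiring — every task.
Total fee: 4 + 7 = 11.
No cover costs less than 11.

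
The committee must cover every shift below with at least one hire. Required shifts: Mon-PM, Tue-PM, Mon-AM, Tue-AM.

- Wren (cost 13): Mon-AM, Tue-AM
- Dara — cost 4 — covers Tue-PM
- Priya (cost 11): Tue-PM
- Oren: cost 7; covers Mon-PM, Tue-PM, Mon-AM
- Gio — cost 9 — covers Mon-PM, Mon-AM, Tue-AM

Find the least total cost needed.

13

Choose Dara and Gio: together they cover Mon-PM, Tue-PM, Mon-AM, Tue-AM — every shift.
Total cost: 4 + 9 = 13.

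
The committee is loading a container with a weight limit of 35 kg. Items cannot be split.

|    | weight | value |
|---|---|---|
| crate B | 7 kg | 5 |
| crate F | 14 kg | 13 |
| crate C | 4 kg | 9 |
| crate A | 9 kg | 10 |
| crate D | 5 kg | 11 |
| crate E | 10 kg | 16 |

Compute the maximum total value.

51

Treat it as a binary knapsack problem.
Allowing fractional choices, the relaxed optimum would be about 52.5, but items are indivisible.
crate B + crate C + crate A + crate D + crate E: weight 7 + 4 + 9 + 5 + 10 = 35 ≤ 35, value 5 + 9 + 10 + 11 + 16 = 51.
crate C + crate A + crate D + crate E: weight 4 + 9 + 5 + 10 = 28 ≤ 35, value 9 + 10 + 11 + 16 = 46.
crate F + crate C + crate D + crate E: weight 14 + 4 + 5 + 10 = 33 ≤ 35, value 13 + 9 + 11 + 16 = 49.
Best is crate B, crate C, crate A, crate D, and crate E with total value 51.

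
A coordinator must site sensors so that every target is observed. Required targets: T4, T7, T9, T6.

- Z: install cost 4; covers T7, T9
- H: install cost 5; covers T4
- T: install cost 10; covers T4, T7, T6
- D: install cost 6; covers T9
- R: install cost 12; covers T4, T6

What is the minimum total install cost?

This is a weighted set-cover instance.
Choose Z and T: together they cover T4, T7, T9, T6 — every target.
Total install cost: 4 + 10 = 14.

14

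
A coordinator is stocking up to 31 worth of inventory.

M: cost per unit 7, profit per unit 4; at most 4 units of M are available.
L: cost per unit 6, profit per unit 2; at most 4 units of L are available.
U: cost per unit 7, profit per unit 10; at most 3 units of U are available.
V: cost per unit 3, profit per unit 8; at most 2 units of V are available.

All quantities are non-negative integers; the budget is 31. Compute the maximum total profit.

Take 3×U and 2×V: cost 27 ≤ 31, profit 3·10 + 2·8 = 46.
V has the best ratio (8/3) and is taken to its limit of 2; remaining capacity is filled optimally with the others.

46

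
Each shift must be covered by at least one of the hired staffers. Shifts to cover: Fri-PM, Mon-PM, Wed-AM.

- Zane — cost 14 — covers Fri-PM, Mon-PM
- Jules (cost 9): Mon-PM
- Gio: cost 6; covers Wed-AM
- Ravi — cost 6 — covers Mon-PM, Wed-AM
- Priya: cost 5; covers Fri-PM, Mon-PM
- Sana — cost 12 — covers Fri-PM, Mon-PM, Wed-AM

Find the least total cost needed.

Choose Gio and Priya: together they cover Fri-PM, Mon-PM, Wed-AM — every shift.
Total cost: 6 + 5 = 11.
No cover costs less than 11.

11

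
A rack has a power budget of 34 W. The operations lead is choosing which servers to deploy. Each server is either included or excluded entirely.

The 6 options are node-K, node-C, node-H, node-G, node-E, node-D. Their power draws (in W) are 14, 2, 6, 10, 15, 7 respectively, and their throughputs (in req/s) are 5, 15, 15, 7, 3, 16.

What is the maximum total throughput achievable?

53

This is an integer program with binary decision variables.
Allowing fractional choices, the relaxed optimum would be about 56.2, but servers are indivisible.
node-K + node-C + node-H + node-D: power draw 14 + 2 + 6 + 7 = 29 ≤ 34, throughput 5 + 15 + 15 + 16 = 51.
node-C + node-H + node-E + node-D: power draw 2 + 6 + 15 + 7 = 30 ≤ 34, throughput 15 + 15 + 3 + 16 = 49.
node-C + node-H + node-G + node-D: power draw 2 + 6 + 10 + 7 = 25 ≤ 34, throughput 15 + 15 + 7 + 16 = 53.
Best is node-C, node-H, node-G, and node-D with total throughput 53.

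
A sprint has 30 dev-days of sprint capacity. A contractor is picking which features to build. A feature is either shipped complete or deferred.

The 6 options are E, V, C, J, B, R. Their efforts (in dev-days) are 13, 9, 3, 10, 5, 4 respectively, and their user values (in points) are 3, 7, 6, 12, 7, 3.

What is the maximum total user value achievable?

32

Allowing fractional choices, the relaxed optimum would be about 34.2, but features are indivisible.
V + C + J + B: effort 9 + 3 + 10 + 5 = 27 ≤ 30, user value 7 + 6 + 12 + 7 = 32.
C + J + B + R: effort 3 + 10 + 5 + 4 = 22 ≤ 30, user value 6 + 12 + 7 + 3 = 28.
V + J + B + R: effort 9 + 10 + 5 + 4 = 28 ≤ 30, user value 7 + 12 + 7 + 3 = 29.
Best is V, C, J, and B with total user value 32.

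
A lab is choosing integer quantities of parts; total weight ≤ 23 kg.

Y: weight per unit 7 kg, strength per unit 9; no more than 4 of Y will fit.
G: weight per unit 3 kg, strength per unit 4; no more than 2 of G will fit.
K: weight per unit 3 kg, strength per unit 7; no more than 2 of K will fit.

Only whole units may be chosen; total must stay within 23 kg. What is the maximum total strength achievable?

This is a bounded integer knapsack.
Take 2×Y, 1×G, and 2×K: weight 23 ≤ 23, strength 2·9 + 1·4 + 2·7 = 36.
K has the best ratio (7/3) and is taken to its limit of 2; remaining capacity is filled optimally with the others.

36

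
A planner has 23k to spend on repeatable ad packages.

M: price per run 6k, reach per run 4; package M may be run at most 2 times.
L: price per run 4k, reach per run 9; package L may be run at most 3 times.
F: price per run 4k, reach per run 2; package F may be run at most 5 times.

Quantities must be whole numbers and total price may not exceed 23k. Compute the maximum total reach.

33

L has the best ratio (9/4); taking only L gives at most 3×9 = 27 (stopped by the supply cap of 3).
Mixing does better — 1×M, 3×L, and 1×F: price 22 ≤ 23, reach 1·4 + 3·9 + 1·2 = 33.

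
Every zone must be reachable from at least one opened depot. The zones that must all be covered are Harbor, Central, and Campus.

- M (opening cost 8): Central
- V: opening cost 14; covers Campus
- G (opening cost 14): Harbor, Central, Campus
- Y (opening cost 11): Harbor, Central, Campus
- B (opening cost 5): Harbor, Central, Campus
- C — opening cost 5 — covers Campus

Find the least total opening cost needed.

B alone covers Harbor, Central, Campus — every zone.
Total opening cost: 5.

5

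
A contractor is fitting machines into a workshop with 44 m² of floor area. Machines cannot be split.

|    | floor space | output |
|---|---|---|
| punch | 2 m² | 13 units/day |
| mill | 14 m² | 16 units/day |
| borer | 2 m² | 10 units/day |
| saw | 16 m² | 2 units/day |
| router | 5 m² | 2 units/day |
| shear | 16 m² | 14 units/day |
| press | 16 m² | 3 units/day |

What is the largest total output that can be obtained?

punch + mill + borer + router + shear: floor space 2 + 14 + 2 + 5 + 16 = 39 ≤ 44, output 13 + 16 + 10 + 2 + 14 = 55.
punch + mill + borer + shear: floor space 2 + 14 + 2 + 16 = 34 ≤ 44, output 13 + 16 + 10 + 14 = 53.
punch + mill + router + shear: floor space 2 + 14 + 5 + 16 = 37 ≤ 44, output 13 + 16 + 2 + 14 = 45.
Best is punch, mill, borer, router, and shear with total output 55.

55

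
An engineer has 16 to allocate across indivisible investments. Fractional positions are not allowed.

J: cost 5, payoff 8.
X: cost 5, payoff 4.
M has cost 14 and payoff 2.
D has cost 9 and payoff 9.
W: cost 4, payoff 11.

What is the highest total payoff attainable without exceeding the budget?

D + W: cost 9 + 4 = 13 ≤ 16, payoff 9 + 11 = 20.
J + W: cost 5 + 4 = 9 ≤ 16, payoff 8 + 11 = 19.
J + X + W: cost 5 + 5 + 4 = 14 ≤ 16, payoff 8 + 4 + 11 = 23.
Best is J, X, and W with total payoff 23.

23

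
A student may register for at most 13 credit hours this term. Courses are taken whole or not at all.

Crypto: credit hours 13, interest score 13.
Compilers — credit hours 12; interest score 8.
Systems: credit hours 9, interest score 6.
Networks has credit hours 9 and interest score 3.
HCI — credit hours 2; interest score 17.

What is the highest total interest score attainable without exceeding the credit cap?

23

Take Systems and HCI: credit hours 9 + 2 = 11 ≤ 13, interest score 6 + 17 = 23.
No other feasible combination does better.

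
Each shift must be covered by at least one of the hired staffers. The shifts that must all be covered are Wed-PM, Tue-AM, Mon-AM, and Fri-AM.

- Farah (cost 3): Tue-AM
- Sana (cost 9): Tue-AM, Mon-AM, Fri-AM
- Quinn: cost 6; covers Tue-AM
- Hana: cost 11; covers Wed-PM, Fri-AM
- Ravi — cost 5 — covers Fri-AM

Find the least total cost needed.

20

The greedy cost-per-new-shift heuristic would pick Farah, Sana, and Hana for 23, but a cheaper cover exists.
Choose Sana and Hana: together they cover Wed-PM, Tue-AM, Mon-AM, Fri-AM — every shift.
Total cost: 9 + 11 = 20.
No cover costs less than 20.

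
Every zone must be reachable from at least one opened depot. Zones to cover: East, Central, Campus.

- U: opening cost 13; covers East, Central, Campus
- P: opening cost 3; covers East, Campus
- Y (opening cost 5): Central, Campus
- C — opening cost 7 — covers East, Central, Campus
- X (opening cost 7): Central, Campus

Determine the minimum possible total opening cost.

7

This is a weighted set-cover instance.
The greedy cost-per-new-zone heuristic would pick P and Y for 8, but a cheaper cover exists.
C alone covers East, Central, Campus — every zone.
Total opening cost: 7.
No cover costs less than 7.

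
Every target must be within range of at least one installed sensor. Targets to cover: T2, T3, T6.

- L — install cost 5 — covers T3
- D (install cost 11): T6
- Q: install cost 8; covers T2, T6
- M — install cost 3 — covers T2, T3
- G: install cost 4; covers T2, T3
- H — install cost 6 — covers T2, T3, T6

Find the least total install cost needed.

6

The greedy cost-per-new-target heuristic would pick M and H for 9, but a cheaper cover exists.
H alone covers T2, T3, T6 — every target.
Total install cost: 6.
No cover costs less than 6.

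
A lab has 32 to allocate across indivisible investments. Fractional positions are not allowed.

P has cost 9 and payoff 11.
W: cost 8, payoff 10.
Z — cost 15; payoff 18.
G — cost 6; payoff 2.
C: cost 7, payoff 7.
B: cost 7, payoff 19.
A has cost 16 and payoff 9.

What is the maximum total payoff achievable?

48

Take P, Z, and B: cost 9 + 15 + 7 = 31 ≤ 32, payoff 11 + 18 + 19 = 48.
No other feasible combination does better.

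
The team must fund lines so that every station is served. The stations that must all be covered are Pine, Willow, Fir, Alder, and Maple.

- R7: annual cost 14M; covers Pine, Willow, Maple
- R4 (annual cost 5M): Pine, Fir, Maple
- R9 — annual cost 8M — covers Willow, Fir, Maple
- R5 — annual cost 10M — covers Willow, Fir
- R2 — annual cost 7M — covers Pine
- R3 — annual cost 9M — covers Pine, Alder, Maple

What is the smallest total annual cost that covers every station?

The greedy cost-per-new-station heuristic would pick R4, R9, and R3 for 22, but a cheaper cover exists.
Choose R9 and R3: together they cover Pine, Willow, Fir, Alder, Maple — every station.
Total annual cost: 8 + 9 = 17.
No cover costs less than 17.

17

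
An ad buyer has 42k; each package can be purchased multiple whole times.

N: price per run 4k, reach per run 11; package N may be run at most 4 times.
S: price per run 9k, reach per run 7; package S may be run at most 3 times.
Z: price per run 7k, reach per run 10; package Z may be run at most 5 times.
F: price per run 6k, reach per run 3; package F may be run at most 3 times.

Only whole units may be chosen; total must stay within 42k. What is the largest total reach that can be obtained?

This is a bounded integer knapsack.
N has the best ratio (11/4); taking only N gives at most 4×11 = 44 (stopped by the supply cap of 4).
Mixing does better — 4×N and 3×Z: price 37 ≤ 42, reach 4·11 + 3·10 = 74.

74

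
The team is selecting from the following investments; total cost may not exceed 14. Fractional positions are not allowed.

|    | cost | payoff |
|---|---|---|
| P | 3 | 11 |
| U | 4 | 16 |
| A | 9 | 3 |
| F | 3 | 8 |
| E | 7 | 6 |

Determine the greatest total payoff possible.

35

P + U + F: cost 3 + 4 + 3 = 10 ≤ 14, payoff 11 + 16 + 8 = 35.
P + U + E: cost 3 + 4 + 7 = 14 ≤ 14, payoff 11 + 16 + 6 = 33.
U + F + E: cost 4 + 3 + 7 = 14 ≤ 14, payoff 16 + 8 + 6 = 30.
Best is P, U, and F with total payoff 35.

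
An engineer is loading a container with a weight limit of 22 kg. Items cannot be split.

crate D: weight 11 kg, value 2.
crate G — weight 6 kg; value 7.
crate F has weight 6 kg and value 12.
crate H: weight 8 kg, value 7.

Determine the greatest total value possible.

crate G + crate F: weight 6 + 6 = 12 ≤ 22, value 7 + 12 = 19.
crate G + crate F + crate H: weight 6 + 6 + 8 = 20 ≤ 22, value 7 + 12 + 7 = 26.
crate F + crate H: weight 6 + 8 = 14 ≤ 22, value 12 + 7 = 19.
Best is crate G, crate F, and crate H with total value 26.

26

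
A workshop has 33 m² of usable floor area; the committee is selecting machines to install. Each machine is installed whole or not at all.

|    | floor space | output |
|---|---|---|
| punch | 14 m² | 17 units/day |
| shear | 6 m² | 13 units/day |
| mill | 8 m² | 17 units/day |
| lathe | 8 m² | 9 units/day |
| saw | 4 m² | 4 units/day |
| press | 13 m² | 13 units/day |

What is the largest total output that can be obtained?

Allowing fractional choices, the relaxed optimum would be about 52.6, but machines are indivisible.
punch + shear + mill + saw: floor space 14 + 6 + 8 + 4 = 32 ≤ 33, output 17 + 13 + 17 + 4 = 51.
punch + shear + mill: floor space 14 + 6 + 8 = 28 ≤ 33, output 17 + 13 + 17 = 47.
shear + mill + saw + press: floor space 6 + 8 + 4 + 13 = 31 ≤ 33, output 13 + 17 + 4 + 13 = 47.
Best is punch, shear, mill, and saw with total output 51.

51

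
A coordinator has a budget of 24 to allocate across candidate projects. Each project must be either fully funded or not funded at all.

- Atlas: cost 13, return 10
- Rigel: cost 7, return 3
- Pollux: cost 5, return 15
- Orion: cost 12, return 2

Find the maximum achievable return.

25

This is a 0-1 knapsack instance.
Allowing fractional choices, the relaxed optimum would be about 27.6, but projects are indivisible.
Rigel + Pollux: cost 7 + 5 = 12 ≤ 24, return 3 + 15 = 18.
Rigel + Pollux + Orion: cost 7 + 5 + 12 = 24 ≤ 24, return 3 + 15 + 2 = 20.
Atlas + Pollux: cost 13 + 5 = 18 ≤ 24, return 10 + 15 = 25.
Best is Atlas and Pollux with total return 25.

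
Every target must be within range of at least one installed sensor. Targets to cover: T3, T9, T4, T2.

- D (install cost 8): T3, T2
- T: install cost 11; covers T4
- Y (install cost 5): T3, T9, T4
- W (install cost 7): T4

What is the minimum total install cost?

This is a weighted set-cover instance.
Choose D and Y: together they cover T3, T9, T4, T2 — every target.
Total install cost: 8 + 5 = 13.
No cover costs less than 13.

13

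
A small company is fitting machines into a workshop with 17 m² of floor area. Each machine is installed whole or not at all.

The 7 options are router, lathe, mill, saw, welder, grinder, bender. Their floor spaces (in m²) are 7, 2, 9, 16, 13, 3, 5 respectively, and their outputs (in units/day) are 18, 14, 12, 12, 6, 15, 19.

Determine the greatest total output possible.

66

router + lathe + grinder + bender: floor space 7 + 2 + 3 + 5 = 17 ≤ 17, output 18 + 14 + 15 + 19 = 66.
router + grinder + bender: floor space 7 + 3 + 5 = 15 ≤ 17, output 18 + 15 + 19 = 52.
Best is router, lathe, grinder, and bender with total output 66.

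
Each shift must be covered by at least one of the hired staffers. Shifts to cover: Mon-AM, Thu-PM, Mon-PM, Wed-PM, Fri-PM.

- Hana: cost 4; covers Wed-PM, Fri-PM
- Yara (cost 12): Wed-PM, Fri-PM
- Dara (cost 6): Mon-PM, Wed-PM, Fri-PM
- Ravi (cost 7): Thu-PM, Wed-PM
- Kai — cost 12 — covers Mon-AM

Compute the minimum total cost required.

This is a weighted set-cover instance.
The greedy cost-per-new-shift heuristic would pick Hana, Dara, Ravi, and Kai for 29, but a cheaper cover exists.
Choose Dara, Ravi, and Kai: together they cover Mon-AM, Thu-PM, Mon-PM, Wed-PM, Fri-PM — every shift.
Total cost: 6 + 7 + 12 = 25.
No cover costs less than 25.

25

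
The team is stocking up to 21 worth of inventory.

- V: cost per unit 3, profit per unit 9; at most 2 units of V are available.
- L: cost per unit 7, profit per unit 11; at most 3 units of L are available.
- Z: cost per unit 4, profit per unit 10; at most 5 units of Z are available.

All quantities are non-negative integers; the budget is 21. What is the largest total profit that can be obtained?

50

This is a bounded integer knapsack.
V has the best ratio (9/3); taking only V gives at most 2×9 = 18 (stopped by the supply cap of 2).
Mixing does better — 5×Z: cost 20 ≤ 21, profit 5·10 = 50.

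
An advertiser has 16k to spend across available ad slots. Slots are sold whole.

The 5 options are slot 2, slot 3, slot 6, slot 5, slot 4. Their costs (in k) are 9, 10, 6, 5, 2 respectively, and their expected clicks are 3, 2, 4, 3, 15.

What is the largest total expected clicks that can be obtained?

Allowing fractional choices, the relaxed optimum would be about 23.0, but ad slots are indivisible.
slot 6 + slot 5 + slot 4: cost 6 + 5 + 2 = 13 ≤ 16, expected clicks 4 + 3 + 15 = 22.
slot 2 + slot 5 + slot 4: cost 9 + 5 + 2 = 16 ≤ 16, expected clicks 3 + 3 + 15 = 21.
Best is slot 6, slot 5, and slot 4 with total expected clicks 22.

22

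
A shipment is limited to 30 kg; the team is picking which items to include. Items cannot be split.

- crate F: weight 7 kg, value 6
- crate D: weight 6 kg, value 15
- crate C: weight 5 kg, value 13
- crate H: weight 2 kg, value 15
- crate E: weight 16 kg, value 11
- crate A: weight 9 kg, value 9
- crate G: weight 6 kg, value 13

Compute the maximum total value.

65

Take crate D, crate C, crate H, crate A, and crate G: weight 6 + 5 + 2 + 9 + 6 = 28 ≤ 30, value 15 + 13 + 15 + 9 + 13 = 65.
No other feasible combination does better.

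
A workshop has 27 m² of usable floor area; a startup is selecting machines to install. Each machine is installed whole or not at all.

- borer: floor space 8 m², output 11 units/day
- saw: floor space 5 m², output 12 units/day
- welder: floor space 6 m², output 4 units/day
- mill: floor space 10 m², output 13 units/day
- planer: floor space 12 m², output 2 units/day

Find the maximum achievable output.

Take borer, saw, and mill: floor space 8 + 5 + 10 = 23 ≤ 27, output 11 + 12 + 13 = 36.
No other feasible combination does better.

36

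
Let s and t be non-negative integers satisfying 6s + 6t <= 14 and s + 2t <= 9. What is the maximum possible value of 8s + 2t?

Relaxing integrality, the LP optimum is 18.67 at (s,t) = (2.33, 0), which is not an integer point.
(s,t)=(2,0): 6·2+6·0=12≤14, 1·2+2·0=2≤9, objective 16.
(s,t)=(1,1): 6·1+6·1=12≤14, 1·1+2·1=3≤9, objective 10.
(s,t)=(1,0): 6·1+6·0=6≤14, 1·1+2·0=1≤9, objective 8.
Maximum is 16 at (s,t)=(2,0).

16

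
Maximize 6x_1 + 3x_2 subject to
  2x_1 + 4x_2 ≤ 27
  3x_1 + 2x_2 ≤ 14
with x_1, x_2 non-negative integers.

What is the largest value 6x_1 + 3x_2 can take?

27

Relaxing integrality, the LP optimum is 28.00 at (x_1,x_2) = (4.67, 0), which is not an integer point.
(x_1,x_2)=(4,1) is feasible, giving 27.
(x_1,x_2)=(4,0) is feasible, giving 24.
(x_1,x_2)=(3,2) is feasible, giving 24.
(x_1,x_2)=(3,1) is feasible, giving 21.
No feasible integer point exceeds 27.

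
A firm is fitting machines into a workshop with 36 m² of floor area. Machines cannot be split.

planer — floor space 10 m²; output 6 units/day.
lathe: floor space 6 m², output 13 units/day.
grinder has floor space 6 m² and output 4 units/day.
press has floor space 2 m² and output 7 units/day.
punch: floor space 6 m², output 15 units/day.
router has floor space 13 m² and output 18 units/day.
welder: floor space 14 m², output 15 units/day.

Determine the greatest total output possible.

Treat it as a binary knapsack problem.
Take lathe, grinder, press, punch, and router: floor space 6 + 6 + 2 + 6 + 13 = 33 ≤ 36, output 13 + 4 + 7 + 15 + 18 = 57.
No other feasible combination does better.

57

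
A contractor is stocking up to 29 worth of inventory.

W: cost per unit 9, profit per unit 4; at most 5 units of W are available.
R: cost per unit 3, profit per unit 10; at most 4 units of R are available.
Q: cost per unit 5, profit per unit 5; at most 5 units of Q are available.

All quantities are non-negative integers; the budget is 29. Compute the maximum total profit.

55

3×R and 4×Q: cost 29 ≤ 29, profit 3·10 + 4·5 = 50.
4×R and 3×Q: cost 27 ≤ 29, profit 4·10 + 3·5 = 55.
Best is 55.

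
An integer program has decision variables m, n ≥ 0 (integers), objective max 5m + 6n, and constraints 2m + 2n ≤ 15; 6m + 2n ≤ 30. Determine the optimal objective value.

(m,n)=(0,7): 2·0+2·7=14≤15, 6·0+2·7=14≤30, objective 42.
(m,n)=(1,6): 2·1+2·6=14≤15, 6·1+2·6=18≤30, objective 41.
(m,n)=(0,6): 2·0+2·6=12≤15, 6·0+2·6=12≤30, objective 36.
No feasible integer point exceeds 42.

42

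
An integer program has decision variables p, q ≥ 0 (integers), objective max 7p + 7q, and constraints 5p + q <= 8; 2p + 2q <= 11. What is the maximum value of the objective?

35

Relaxing integrality, the LP optimum is 38.50 at (p,q) = (0, 5.5), which is not an integer point.
(p,q)=(0,5): 5·0+1·5=5≤8, 2·0+2·5=10≤11, objective 35.
(p,q)=(0,4): 5·0+1·4=4≤8, 2·0+2·4=8≤11, objective 28.
Maximum is 35 at (p,q)=(0,5).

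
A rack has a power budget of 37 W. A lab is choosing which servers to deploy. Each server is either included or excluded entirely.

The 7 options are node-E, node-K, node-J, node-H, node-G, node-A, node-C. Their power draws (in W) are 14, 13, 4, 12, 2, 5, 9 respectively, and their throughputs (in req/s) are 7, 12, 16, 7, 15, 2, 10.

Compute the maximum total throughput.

Allowing fractional choices, the relaxed optimum would be about 58.2, but servers are indivisible.
node-K + node-J + node-G + node-A + node-C: power draw 13 + 4 + 2 + 5 + 9 = 33 ≤ 37, throughput 12 + 16 + 15 + 2 + 10 = 55.
node-K + node-J + node-G + node-C: power draw 13 + 4 + 2 + 9 = 28 ≤ 37, throughput 12 + 16 + 15 + 10 = 53.
node-K + node-J + node-H + node-G + node-A: power draw 13 + 4 + 12 + 2 + 5 = 36 ≤ 37, throughput 12 + 16 + 7 + 15 + 2 = 52.
Best is node-K, node-J, node-G, node-A, and node-C with total throughput 55.

55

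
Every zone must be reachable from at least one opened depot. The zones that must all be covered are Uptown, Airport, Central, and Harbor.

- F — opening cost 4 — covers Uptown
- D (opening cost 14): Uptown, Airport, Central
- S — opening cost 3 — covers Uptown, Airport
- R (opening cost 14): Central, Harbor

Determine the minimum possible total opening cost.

Choose S and R: together they cover Uptown, Airport, Central, Harbor — every zone.
Total opening cost: 3 + 14 = 17.

17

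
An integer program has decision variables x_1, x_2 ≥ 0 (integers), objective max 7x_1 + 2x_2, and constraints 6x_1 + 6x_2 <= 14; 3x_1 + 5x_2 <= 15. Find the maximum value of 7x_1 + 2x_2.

14

The continuous relaxation peaks at (2.33, 0) with value 16.33; rounding to a feasible lattice point costs some objective.
(x_1,x_2)=(2,0): 6·2+6·0=12≤14, 3·2+5·0=6≤15, objective 14.
(x_1,x_2)=(1,1): 6·1+6·1=12≤14, 3·1+5·1=8≤15, objective 9.
(x_1,x_2)=(1,0): 6·1+6·0=6≤14, 3·1+5·0=3≤15, objective 7.
The best lattice point is (2,0), giving 14.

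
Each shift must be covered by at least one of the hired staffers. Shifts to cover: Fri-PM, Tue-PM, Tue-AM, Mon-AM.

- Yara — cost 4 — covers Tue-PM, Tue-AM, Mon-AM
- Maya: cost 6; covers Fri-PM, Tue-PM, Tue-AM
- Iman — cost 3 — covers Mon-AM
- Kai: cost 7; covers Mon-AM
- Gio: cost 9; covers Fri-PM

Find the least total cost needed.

9

Choose Maya and Iman: together they cover Fri-PM, Tue-PM, Tue-AM, Mon-AM — every shift.
Total cost: 6 + 3 = 9.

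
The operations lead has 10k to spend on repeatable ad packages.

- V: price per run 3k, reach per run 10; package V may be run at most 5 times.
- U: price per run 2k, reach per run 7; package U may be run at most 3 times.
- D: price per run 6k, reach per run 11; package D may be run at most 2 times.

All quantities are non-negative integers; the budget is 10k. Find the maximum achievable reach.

34

2×V and 2×U: price 10 ≤ 10, reach 2·10 + 2·7 = 34.
1×V and 3×U: price 9 ≤ 10, reach 1·10 + 3·7 = 31.
Best is 34.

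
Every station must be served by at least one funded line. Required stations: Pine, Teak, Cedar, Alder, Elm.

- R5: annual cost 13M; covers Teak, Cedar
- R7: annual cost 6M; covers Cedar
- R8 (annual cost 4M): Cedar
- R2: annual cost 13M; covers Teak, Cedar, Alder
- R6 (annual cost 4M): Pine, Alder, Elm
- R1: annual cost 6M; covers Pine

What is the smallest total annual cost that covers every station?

17

Choose R5 and R6: together they cover Pine, Teak, Cedar, Alder, Elm — every station.
Total annual cost: 13 + 4 = 17.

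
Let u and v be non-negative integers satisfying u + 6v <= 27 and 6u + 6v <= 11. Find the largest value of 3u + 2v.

(u,v)=(1,0): 1·1+6·0=1≤27, 6·1+6·0=6≤11, objective 3.
(u,v)=(0,1): 1·0+6·1=6≤27, 6·0+6·1=6≤11, objective 2.
No feasible integer point exceeds 3.

3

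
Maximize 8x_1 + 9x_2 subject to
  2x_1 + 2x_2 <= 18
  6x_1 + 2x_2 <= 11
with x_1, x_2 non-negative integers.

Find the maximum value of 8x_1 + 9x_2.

45

The continuous relaxation peaks at (0, 5.5) with value 49.50; rounding to a feasible lattice point costs some objective.
(x_1,x_2)=(0,5): 2·0+2·5=10≤18, 6·0+2·5=10≤11, objective 45.
(x_1,x_2)=(0,4): 2·0+2·4=8≤18, 6·0+2·4=8≤11, objective 36.
No feasible integer point exceeds 45.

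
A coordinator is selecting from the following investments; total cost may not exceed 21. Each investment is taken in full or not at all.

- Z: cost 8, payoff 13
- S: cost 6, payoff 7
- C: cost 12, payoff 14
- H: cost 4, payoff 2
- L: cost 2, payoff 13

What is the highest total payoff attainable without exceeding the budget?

35

Take Z, S, H, and L: cost 8 + 6 + 4 + 2 = 20 ≤ 21, payoff 13 + 7 + 2 + 13 = 35.
No other feasible combination does better.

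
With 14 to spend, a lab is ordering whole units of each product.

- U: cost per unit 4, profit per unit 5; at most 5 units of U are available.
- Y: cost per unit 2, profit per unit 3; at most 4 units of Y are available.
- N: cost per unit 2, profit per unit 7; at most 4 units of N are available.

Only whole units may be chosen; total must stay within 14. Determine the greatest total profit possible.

This is a bounded integer knapsack.
3×Y and 4×N: cost 14 ≤ 14, profit 3·3 + 4·7 = 37.
1×U, 1×Y, and 4×N: cost 14 ≤ 14, profit 1·5 + 1·3 + 4·7 = 36.
Best is 37.

37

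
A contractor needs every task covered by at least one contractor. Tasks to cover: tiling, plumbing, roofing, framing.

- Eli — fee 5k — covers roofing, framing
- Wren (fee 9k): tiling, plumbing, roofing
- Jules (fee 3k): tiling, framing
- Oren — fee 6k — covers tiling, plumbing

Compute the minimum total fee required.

11

The greedy cost-per-new-task heuristic would pick Jules and Wren for 12, but a cheaper cover exists.
Choose Eli and Oren: together they cover tiling, plumbing, roofing, framing — every task.
Total fee: 5 + 6 = 11.
No cover costs less than 11.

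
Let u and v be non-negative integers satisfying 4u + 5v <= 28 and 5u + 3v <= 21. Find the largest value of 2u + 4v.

20

(u,v)=(0,5): 4·0+5·5=25≤28, 5·0+3·5=15≤21, objective 20.
(u,v)=(1,4): 4·1+5·4=24≤28, 5·1+3·4=17≤21, objective 18.
(u,v)=(0,4): 4·0+5·4=20≤28, 5·0+3·4=12≤21, objective 16.
Maximum is 20 at (u,v)=(0,5).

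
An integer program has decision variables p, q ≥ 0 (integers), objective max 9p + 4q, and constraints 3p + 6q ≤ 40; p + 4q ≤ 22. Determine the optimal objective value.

117

(p,q)=(13,0): 3·13+6·0=39≤40, 1·13+4·0=13≤22, objective 117.
(p,q)=(12,0): 3·12+6·0=36≤40, 1·12+4·0=12≤22, objective 108.
The best lattice point is (13,0), giving 117.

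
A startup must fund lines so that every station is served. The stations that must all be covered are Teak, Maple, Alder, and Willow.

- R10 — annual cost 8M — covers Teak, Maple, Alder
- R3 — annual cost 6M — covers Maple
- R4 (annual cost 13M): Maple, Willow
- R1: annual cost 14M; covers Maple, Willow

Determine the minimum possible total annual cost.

Choose R10 and R4: together they cover Teak, Maple, Alder, Willow — every station.
Total annual cost: 8 + 13 = 21.
No cover costs less than 21.

21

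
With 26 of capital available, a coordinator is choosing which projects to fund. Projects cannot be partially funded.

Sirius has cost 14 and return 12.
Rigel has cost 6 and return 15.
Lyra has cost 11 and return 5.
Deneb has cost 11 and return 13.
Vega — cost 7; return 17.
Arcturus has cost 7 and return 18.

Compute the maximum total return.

50

Rigel + Deneb + Arcturus: cost 6 + 11 + 7 = 24 ≤ 26, return 15 + 13 + 18 = 46.
Rigel + Vega + Arcturus: cost 6 + 7 + 7 = 20 ≤ 26, return 15 + 17 + 18 = 50.
Deneb + Vega + Arcturus: cost 11 + 7 + 7 = 25 ≤ 26, return 13 + 17 + 18 = 48.
Best is Rigel, Vega, and Arcturus with total return 50.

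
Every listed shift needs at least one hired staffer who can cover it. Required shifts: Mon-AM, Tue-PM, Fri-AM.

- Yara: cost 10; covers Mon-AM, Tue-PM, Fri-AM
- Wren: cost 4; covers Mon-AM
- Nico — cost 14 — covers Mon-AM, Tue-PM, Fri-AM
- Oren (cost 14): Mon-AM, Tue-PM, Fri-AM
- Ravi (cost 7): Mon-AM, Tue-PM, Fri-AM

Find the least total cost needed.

7

Ravi alone covers Mon-AM, Tue-PM, Fri-AM — every shift.
Total cost: 7.
No cover costs less than 7.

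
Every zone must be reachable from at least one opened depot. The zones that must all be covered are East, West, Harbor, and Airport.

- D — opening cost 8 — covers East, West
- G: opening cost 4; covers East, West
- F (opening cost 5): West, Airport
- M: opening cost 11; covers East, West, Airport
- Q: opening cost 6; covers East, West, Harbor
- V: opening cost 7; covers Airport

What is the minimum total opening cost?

11

This is an integer covering problem.
The greedy cost-per-new-zone heuristic would pick G, F, and Q for 15, but a cheaper cover exists.
Choose F and Q: together they cover East, West, Harbor, Airport — every zone.
Total opening cost: 5 + 6 = 11.
No cover costs less than 11.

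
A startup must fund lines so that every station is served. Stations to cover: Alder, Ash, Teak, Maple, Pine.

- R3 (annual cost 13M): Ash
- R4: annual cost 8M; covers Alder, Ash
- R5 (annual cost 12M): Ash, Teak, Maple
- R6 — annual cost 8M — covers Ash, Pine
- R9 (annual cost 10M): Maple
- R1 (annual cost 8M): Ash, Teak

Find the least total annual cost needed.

This is a weighted set-cover instance.
Choose R4, R5, and R6: together they cover Alder, Ash, Teak, Maple, Pine — every station.
Total annual cost: 8 + 12 + 8 = 28.
No cover costs less than 28.

28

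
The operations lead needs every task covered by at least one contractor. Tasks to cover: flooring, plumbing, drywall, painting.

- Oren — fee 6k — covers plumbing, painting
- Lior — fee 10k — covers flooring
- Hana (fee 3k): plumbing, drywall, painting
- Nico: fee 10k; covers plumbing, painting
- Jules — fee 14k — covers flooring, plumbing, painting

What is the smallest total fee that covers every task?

This is an integer covering problem.
Choose Lior and Hana: together they cover flooring, plumbing, drywall, painting — every task.
Total fee: 10 + 3 = 13.
No cover costs less than 13.

13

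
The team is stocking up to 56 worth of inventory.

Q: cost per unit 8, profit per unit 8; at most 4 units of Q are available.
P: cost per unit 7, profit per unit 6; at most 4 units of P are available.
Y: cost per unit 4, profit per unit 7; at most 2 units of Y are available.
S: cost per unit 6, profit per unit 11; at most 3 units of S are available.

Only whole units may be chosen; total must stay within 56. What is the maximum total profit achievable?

Take 2×Q, 2×P, 2×Y, and 3×S: cost 56 ≤ 56, profit 2·8 + 2·6 + 2·7 + 3·11 = 75.
S has the best ratio (11/6) and is taken to its limit of 3; remaining capacity is filled optimally with the others.

75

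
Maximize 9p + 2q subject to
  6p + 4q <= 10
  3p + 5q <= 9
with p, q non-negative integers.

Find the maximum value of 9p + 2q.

The continuous relaxation peaks at (1.67, 0) with value 15.00; rounding to a feasible lattice point costs some objective.
(p,q)=(1,1) is feasible, giving 11.
(p,q)=(1,0) is feasible, giving 9.
Maximum is 11 at (p,q)=(1,1).

11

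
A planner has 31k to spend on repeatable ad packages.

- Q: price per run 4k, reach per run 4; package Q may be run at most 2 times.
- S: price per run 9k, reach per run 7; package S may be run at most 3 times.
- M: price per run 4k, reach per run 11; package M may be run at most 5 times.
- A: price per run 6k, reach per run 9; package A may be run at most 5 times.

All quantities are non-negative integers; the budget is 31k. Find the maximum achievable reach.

This is a bounded integer knapsack.
5×M and 1×A: price 26 ≤ 31, reach 5·11 + 1·9 = 64.
1×Q, 5×M, and 1×A: price 30 ≤ 31, reach 1·4 + 5·11 + 1·9 = 68.
Best is 68.

68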